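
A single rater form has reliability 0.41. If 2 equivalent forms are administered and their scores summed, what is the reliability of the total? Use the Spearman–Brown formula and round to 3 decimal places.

ρ_k = kρ / (1 + (k−1)ρ) = 2·0.41 / (1 + 1·0.41) = 0.820 / 1.410 = 0.582.

0.582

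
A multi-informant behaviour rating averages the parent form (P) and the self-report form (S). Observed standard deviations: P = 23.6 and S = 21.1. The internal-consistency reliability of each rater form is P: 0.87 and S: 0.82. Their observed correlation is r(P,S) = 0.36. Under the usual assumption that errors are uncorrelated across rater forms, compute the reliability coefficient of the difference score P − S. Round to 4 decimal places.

Var(P−S) = 23.6² + 21.1² − 2·23.6·21.1·0.36 = 1002.17 − 358.531 = 643.639.
With uncorrelated errors the cross-covariances are all true-score covariance, so they carry over unchanged; only the diagonal terms shrink to ρᵢσᵢ².
True-score variance = [23.6²·0.87 + 21.1²·0.82] − 358.531 = 849.627 − 358.531 = 491.096.
Reliability = 491.096 / 643.639 = 0.7630.

0.7630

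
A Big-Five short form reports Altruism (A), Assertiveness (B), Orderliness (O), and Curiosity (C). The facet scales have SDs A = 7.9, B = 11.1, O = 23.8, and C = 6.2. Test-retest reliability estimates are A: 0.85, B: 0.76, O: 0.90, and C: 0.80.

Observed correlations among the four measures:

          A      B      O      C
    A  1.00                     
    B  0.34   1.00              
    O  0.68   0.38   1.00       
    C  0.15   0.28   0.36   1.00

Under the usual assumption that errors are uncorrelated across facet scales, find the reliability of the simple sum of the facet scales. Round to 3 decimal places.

Var(A+B+O+C) = 7.9² + 11.1² + 23.8² + 6.2² + 2·[7.9·11.1·0.34 + 7.9·23.8·0.68 + 7.9·6.2·0.15 + 11.1·23.8·0.38 + 11.1·6.2·0.28 + 23.8·6.2·0.36] = 790.5 + 675.59 = 1466.09.
Under uncorrelated errors the observed covariances equal the true-score covariances, so only the own-variance terms attenuate.
True-score variance = [7.9²·0.85 + 11.1²·0.76 + 23.8²·0.90 + 6.2²·0.80] + 675.59 = 687.236 + 675.59 = 1362.83.
Reliability = 1362.83 / 1466.09 = 0.930.

0.930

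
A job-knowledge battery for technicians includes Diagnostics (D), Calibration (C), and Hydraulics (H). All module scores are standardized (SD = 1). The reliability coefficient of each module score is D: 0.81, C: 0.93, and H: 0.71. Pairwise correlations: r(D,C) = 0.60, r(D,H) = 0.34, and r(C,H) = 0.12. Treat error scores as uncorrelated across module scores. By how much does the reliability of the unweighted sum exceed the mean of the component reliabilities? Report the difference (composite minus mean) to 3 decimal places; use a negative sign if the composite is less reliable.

0.076

Var(sum) = 3 + 2.12 = 5.12; true-score variance = 2.45 + 2.12 = 4.57; composite reliability = 0.8926.
Mean component reliability = 0.8167.
Difference = 0.8926 − 0.8167 = 0.076.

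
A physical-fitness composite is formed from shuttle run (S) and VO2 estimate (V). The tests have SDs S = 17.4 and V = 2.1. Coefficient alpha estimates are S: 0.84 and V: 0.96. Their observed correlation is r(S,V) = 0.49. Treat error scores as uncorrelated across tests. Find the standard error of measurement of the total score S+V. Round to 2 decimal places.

6.97

Var(total) = 307.17 + 35.8092 = 342.979.
True-score variance = 258.552 + 35.8092 = 294.361, so reliability = 0.8582.
Error variance = 342.979 − 294.361 = 48.618; SEM = √48.618 = 6.97.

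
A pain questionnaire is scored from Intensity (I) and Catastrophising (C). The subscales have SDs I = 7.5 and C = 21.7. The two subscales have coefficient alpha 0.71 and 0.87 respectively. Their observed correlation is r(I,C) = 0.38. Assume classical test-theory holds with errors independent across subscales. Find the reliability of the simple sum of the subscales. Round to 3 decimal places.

Var(I+C) = 7.5² + 21.7² + 2·[7.5·21.7·0.38] = 527.14 + 123.69 = 650.83.
Under uncorrelated errors the observed covariances equal the true-score covariances, so only the own-variance terms attenuate.
True-score variance = [7.5²·0.71 + 21.7²·0.87] + 123.69 = 449.612 + 123.69 = 573.302.
Reliability = 573.302 / 650.83 = 0.881.

0.881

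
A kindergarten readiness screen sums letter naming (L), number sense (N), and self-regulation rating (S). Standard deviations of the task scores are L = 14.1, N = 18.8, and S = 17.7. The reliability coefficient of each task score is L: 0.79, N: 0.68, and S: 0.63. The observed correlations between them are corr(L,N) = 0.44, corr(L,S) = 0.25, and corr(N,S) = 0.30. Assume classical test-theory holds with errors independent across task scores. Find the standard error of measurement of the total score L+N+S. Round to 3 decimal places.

Var(total) = 865.54 + 557.711 = 1423.25.
True-score variance = 594.772 + 557.711 = 1152.48, so reliability = 0.8098.
Error variance = 1423.25 − 1152.48 = 270.768; SEM = √270.768 = 16.455.

16.455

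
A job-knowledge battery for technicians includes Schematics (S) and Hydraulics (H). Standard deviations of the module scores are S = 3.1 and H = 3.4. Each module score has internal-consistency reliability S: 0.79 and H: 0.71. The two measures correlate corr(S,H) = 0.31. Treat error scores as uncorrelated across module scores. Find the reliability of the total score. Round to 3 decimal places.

0.806

Var(S+H) = 3.1² + 3.4² + 2·[3.1·3.4·0.31] = 21.17 + 6.5348 = 27.7048.
With uncorrelated errors the cross-covariances are all true-score covariance, so they carry over unchanged; only the diagonal terms shrink to ρᵢσᵢ².
True-score variance = [3.1²·0.79 + 3.4²·0.71] + 6.5348 = 15.7995 + 6.5348 = 22.3343.
Reliability = 22.3343 / 27.7048 = 0.806.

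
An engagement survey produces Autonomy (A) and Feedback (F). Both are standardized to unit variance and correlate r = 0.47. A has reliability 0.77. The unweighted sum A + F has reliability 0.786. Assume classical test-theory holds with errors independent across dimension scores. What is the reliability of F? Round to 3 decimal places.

0.601

Var(A+F) = 2 + 2·0.47 = 2.940.
True-score variance = ρ_A + ρ_F + 2·0.47, so 0.786 = (0.77 + ρ_F + 0.94) / 2.940.
ρ_F = 0.786·2.940 − 0.77 − 0.94 = 0.601.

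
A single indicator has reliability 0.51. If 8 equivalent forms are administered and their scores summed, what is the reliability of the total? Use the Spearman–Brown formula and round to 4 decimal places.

0.8928

ρ_k = kρ / (1 + (k−1)ρ) = 8·0.51 / (1 + 7·0.51) = 4.080 / 4.570 = 0.8928.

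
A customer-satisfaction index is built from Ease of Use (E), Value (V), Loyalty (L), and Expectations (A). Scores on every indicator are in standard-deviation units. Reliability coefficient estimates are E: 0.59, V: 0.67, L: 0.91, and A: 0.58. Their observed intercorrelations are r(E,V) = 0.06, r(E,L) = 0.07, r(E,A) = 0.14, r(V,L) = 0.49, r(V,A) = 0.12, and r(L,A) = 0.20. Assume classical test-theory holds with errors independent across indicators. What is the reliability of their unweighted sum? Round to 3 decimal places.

Var(E+V+L+A) = 4 + 2·[0.06 + 0.07 + 0.14 + 0.49 + 0.12 + 0.20] = 4 + 2.16 = 6.16.
Under uncorrelated errors the observed covariances equal the true-score covariances, so only the own-variance terms attenuate.
True-score variance = [0.59 + 0.67 + 0.91 + 0.58] + 2.16 = 2.75 + 2.16 = 4.91.
Reliability = 4.91 / 6.16 = 0.797.

0.797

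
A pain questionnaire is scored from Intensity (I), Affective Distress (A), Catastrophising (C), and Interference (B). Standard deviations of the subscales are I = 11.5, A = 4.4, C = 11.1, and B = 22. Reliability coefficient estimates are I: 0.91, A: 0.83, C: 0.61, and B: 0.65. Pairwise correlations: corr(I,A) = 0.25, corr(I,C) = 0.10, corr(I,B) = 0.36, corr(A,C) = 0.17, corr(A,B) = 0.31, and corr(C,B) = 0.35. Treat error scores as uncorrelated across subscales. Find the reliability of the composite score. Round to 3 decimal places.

0.812

Var(I+A+C+B) = 11.5² + 4.4² + 11.1² + 22² + 2·[11.5·4.4·0.25 + 11.5·11.1·0.10 + 11.5·22·0.36 + 4.4·11.1·0.17 + 4.4·22·0.31 + 11.1·22·0.35] = 758.82 + 480.552 = 1239.37.
Because errors are independent across components, Cov(Tᵢ,Tⱼ) = Cov(Xᵢ,Xⱼ); the off-diagonal part of the true-score variance is the same as above.
True-score variance = [11.5²·0.91 + 4.4²·0.83 + 11.1²·0.61 + 22²·0.65] + 480.552 = 526.174 + 480.552 = 1006.73.
Reliability = 1006.73 / 1239.37 = 0.812.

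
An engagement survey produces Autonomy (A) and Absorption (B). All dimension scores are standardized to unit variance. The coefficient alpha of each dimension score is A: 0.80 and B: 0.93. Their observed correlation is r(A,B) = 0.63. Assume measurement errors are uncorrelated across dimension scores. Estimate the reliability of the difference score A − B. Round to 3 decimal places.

Var(A−B) = 1 + 1 − 2·0.63 = 2 − 1.26 = 0.74.
Under uncorrelated errors the observed covariances equal the true-score covariances, so only the own-variance terms attenuate.
True-score variance = [0.80 + 0.93] − 1.26 = 1.73 − 1.26 = 0.47.
Reliability = 0.47 / 0.74 = 0.635.

0.635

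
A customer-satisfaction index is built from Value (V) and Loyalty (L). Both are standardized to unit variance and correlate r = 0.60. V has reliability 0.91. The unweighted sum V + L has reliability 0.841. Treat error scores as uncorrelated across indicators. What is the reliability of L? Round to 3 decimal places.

0.581

Var(V+L) = 2 + 2·0.60 = 3.200.
True-score variance = ρ_V + ρ_L + 2·0.60, so 0.841 = (0.91 + ρ_L + 1.20) / 3.200.
ρ_L = 0.841·3.200 − 0.91 − 1.20 = 0.581.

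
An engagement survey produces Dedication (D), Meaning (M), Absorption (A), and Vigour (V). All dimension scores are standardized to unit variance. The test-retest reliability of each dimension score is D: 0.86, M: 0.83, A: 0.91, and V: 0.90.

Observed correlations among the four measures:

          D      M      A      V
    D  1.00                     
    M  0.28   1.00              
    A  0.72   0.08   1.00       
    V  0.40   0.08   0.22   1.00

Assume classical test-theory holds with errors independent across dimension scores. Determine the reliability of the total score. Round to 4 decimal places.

0.9339

Var(D+M+A+V) = 4 + 2·[0.28 + 0.72 + 0.40 + 0.08 + 0.08 + 0.22] = 4 + 3.56 = 7.56.
Under uncorrelated errors the observed covariances equal the true-score covariances, so only the own-variance terms attenuate.
True-score variance = [0.86 + 0.83 + 0.91 + 0.90] + 3.56 = 3.5 + 3.56 = 7.06.
Reliability = 7.06 / 7.56 = 0.9339.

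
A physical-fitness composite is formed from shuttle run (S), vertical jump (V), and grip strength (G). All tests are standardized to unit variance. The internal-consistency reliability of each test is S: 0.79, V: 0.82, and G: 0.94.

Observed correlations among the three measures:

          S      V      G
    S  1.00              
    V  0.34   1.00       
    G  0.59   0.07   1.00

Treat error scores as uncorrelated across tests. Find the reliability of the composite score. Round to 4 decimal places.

Var(S+V+G) = 3 + 2·[0.34 + 0.59 + 0.07] = 3 + 2 = 5.
Because errors are independent across components, Cov(Tᵢ,Tⱼ) = Cov(Xᵢ,Xⱼ); the off-diagonal part of the true-score variance is the same as above.
True-score variance = [0.79 + 0.82 + 0.94] + 2 = 2.55 + 2 = 4.55.
Reliability = 4.55 / 5 = 0.9100.

0.9100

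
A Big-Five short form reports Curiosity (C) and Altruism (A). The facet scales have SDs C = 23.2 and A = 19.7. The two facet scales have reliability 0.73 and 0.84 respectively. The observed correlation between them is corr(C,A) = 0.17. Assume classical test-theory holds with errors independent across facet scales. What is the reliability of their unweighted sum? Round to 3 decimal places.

Var(C+A) = 23.2² + 19.7² + 2·[23.2·19.7·0.17] = 926.33 + 155.394 = 1081.72.
Under uncorrelated errors the observed covariances equal the true-score covariances, so only the own-variance terms attenuate.
True-score variance = [23.2²·0.73 + 19.7²·0.84] + 155.394 = 718.911 + 155.394 = 874.304.
Reliability = 874.304 / 1081.72 = 0.808.

0.808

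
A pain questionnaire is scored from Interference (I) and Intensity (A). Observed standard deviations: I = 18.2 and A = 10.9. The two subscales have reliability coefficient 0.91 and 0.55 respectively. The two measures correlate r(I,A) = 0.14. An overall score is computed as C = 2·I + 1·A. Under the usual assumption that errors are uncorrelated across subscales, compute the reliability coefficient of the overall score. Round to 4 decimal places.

Var(C) = 2²·18.2² + 10.9² + 2·[2·18.2·10.9·0.14] = 1443.77 + 111.093 = 1554.86.
Because errors are independent across components, Cov(Tᵢ,Tⱼ) = Cov(Xᵢ,Xⱼ); the off-diagonal part of the true-score variance is the same as above.
True-score variance = [2²·18.2²·0.91 + 10.9²·0.55] + 111.093 = 1271.06 + 111.093 = 1382.15.
Reliability = 1382.15 / 1554.86 = 0.8889.

0.8889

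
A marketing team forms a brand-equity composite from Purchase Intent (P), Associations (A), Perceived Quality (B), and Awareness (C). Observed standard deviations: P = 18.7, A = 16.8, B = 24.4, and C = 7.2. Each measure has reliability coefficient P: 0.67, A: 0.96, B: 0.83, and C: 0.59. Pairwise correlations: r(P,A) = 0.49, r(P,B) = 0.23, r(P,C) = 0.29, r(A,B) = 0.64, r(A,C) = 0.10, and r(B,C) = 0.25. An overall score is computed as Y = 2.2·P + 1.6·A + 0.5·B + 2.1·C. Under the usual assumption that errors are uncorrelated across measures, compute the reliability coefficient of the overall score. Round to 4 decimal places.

Var(Y) = 2.2²·18.7² + 1.6²·16.8² + 0.5²·24.4² + 2.1²·7.2² + 2·[3.52·18.7·16.8·0.49 + 1.1·18.7·24.4·0.23 + 4.62·18.7·7.2·0.29 + 0.8·16.8·24.4·0.64 + 3.36·16.8·7.2·0.10 + 1.05·24.4·7.2·0.25] = 2792.49 + 2268.66 = 5061.15.
Because errors are independent across components, Cov(Tᵢ,Tⱼ) = Cov(Xᵢ,Xⱼ); the off-diagonal part of the true-score variance is the same as above.
True-score variance = [2.2²·18.7²·0.67 + 1.6²·16.8²·0.96 + 0.5²·24.4²·0.83 + 2.1²·7.2²·0.59] + 2268.66 = 2086.03 + 2268.66 = 4354.69.
Reliability = 4354.69 / 5061.15 = 0.8604.

0.8604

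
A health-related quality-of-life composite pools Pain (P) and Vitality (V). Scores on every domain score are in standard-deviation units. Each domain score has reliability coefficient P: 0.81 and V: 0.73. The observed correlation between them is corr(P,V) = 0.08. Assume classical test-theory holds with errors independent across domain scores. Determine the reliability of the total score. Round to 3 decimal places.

0.787

Var(P+V) = 2 + 2·[0.08] = 2 + 0.16 = 2.16.
Under uncorrelated errors the observed covariances equal the true-score covariances, so only the own-variance terms attenuate.
True-score variance = [0.81 + 0.73] + 0.16 = 1.54 + 0.16 = 1.7.
Reliability = 1.7 / 2.16 = 0.787.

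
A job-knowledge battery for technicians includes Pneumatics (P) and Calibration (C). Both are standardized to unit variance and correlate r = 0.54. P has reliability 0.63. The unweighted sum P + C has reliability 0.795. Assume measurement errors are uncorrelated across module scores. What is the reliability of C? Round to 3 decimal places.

Var(P+C) = 2 + 2·0.54 = 3.080.
True-score variance = ρ_P + ρ_C + 2·0.54, so 0.795 = (0.63 + ρ_C + 1.08) / 3.080.
ρ_C = 0.795·3.080 − 0.63 − 1.08 = 0.739.

0.739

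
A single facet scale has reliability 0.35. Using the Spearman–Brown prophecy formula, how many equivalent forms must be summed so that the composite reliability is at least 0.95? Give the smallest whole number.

k ≥ ρ*(1−ρ₁)/(ρ₁(1−ρ*)) = 0.95·0.65 / (0.35·0.05) = 35.286.
Smallest integer k = 36.

36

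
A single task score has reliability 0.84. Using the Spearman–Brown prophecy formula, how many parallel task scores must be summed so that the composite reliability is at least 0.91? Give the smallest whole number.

2

k ≥ ρ*(1−ρ₁)/(ρ₁(1−ρ*)) = 0.91·0.16 / (0.84·0.09) = 1.926.
Smallest integer k = 2.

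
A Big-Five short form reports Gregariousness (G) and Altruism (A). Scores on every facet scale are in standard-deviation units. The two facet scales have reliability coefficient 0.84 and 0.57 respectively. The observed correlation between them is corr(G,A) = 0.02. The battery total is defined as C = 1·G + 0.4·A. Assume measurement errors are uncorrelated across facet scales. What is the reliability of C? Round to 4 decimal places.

Var(C) = 1 + 0.4² + 2·[0.4·0.02] = 1.16 + 0.016 = 1.176.
Because errors are independent across components, Cov(Tᵢ,Tⱼ) = Cov(Xᵢ,Xⱼ); the off-diagonal part of the true-score variance is the same as above.
True-score variance = [0.84 + 0.4²·0.57] + 0.016 = 0.9312 + 0.016 = 0.9472.
Reliability = 0.9472 / 1.176 = 0.8054.

0.8054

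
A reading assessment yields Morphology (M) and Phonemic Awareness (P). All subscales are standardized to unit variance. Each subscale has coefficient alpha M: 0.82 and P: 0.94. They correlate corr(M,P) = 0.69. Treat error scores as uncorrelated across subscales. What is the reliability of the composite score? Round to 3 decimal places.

0.929

Var(M+P) = 2 + 2·[0.69] = 2 + 1.38 = 3.38.
Because errors are independent across components, Cov(Tᵢ,Tⱼ) = Cov(Xᵢ,Xⱼ); the off-diagonal part of the true-score variance is the same as above.
True-score variance = [0.82 + 0.94] + 1.38 = 1.76 + 1.38 = 3.14.
Reliability = 3.14 / 3.38 = 0.929.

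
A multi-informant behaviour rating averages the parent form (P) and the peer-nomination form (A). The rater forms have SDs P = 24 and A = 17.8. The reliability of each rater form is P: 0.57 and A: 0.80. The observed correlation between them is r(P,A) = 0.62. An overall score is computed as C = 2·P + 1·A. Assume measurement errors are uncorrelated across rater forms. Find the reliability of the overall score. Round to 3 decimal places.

0.714

Var(C) = 2²·24² + 17.8² + 2·[2·24·17.8·0.62] = 2620.84 + 1059.46 = 3680.3.
Under uncorrelated errors the observed covariances equal the true-score covariances, so only the own-variance terms attenuate.
True-score variance = [2²·24²·0.57 + 17.8²·0.80] + 1059.46 = 1566.75 + 1059.46 = 2626.21.
Reliability = 2626.21 / 3680.3 = 0.714.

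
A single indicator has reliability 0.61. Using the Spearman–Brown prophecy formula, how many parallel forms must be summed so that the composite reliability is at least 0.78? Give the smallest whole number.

k ≥ ρ*(1−ρ₁)/(ρ₁(1−ρ*)) = 0.78·0.39 / (0.61·0.22) = 2.267.
Smallest integer k = 3.

3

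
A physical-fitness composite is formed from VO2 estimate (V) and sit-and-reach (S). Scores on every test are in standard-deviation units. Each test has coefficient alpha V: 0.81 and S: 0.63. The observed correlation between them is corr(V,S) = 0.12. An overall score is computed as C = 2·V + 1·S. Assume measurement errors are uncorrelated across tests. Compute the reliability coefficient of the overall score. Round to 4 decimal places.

Var(C) = 2² + 1 + 2·[2·0.12] = 5 + 0.48 = 5.48.
With uncorrelated errors the cross-covariances are all true-score covariance, so they carry over unchanged; only the diagonal terms shrink to ρᵢσᵢ².
True-score variance = [2²·0.81 + 0.63] + 0.48 = 3.87 + 0.48 = 4.35.
Reliability = 4.35 / 5.48 = 0.7938.

0.7938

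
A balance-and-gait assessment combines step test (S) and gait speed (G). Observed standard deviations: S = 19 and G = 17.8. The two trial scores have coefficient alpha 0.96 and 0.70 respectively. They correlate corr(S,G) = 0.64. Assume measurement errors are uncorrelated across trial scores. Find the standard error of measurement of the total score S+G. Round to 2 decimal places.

10.46

Var(total) = 677.84 + 432.896 = 1110.74.
True-score variance = 568.348 + 432.896 = 1001.24, so reliability = 0.9014.
Error variance = 1110.74 − 1001.24 = 109.492; SEM = √109.492 = 10.46.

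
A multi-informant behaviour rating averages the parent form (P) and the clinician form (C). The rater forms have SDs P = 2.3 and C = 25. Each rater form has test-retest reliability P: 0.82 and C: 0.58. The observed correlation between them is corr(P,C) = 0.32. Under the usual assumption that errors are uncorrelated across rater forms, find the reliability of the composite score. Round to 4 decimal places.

0.6051

Var(P+C) = 2.3² + 25² + 2·[2.3·25·0.32] = 630.29 + 36.8 = 667.09.
Because errors are independent across components, Cov(Tᵢ,Tⱼ) = Cov(Xᵢ,Xⱼ); the off-diagonal part of the true-score variance is the same as above.
True-score variance = [2.3²·0.82 + 25²·0.58] + 36.8 = 366.838 + 36.8 = 403.638.
Reliability = 403.638 / 667.09 = 0.6051.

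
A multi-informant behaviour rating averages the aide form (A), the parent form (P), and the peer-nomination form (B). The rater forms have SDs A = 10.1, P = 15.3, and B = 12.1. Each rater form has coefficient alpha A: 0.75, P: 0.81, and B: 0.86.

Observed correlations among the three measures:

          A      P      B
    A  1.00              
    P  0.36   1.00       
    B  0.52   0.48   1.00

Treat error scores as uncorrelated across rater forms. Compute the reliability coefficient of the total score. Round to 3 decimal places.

Var(A+P+B) = 10.1² + 15.3² + 12.1² + 2·[10.1·15.3·0.36 + 10.1·12.1·0.52 + 15.3·12.1·0.48] = 482.51 + 416.085 = 898.595.
Under uncorrelated errors the observed covariances equal the true-score covariances, so only the own-variance terms attenuate.
True-score variance = [10.1²·0.75 + 15.3²·0.81 + 12.1²·0.86] + 416.085 = 392.033 + 416.085 = 808.118.
Reliability = 808.118 / 898.595 = 0.899.

0.899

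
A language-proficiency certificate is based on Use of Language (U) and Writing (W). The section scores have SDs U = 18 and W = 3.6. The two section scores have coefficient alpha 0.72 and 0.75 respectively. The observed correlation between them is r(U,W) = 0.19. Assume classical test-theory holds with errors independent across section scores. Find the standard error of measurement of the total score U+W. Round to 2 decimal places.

Var(total) = 336.96 + 24.624 = 361.584.
True-score variance = 243 + 24.624 = 267.624, so reliability = 0.7401.
Error variance = 361.584 − 267.624 = 93.96; SEM = √93.96 = 9.69.

9.69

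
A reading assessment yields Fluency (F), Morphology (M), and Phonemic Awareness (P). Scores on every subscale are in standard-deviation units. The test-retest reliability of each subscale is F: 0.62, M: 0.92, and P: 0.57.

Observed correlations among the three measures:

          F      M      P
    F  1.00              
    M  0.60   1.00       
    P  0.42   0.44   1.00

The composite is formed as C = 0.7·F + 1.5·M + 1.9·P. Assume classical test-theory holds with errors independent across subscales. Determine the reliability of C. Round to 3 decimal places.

Var(C) = 0.7² + 1.5² + 1.9² + 2·[1.05·0.60 + 1.33·0.42 + 2.85·0.44] = 6.35 + 4.8852 = 11.2352.
With uncorrelated errors the cross-covariances are all true-score covariance, so they carry over unchanged; only the diagonal terms shrink to ρᵢσᵢ².
True-score variance = [0.7²·0.62 + 1.5²·0.92 + 1.9²·0.57] + 4.8852 = 4.4315 + 4.8852 = 9.3167.
Reliability = 9.3167 / 11.2352 = 0.829.

0.829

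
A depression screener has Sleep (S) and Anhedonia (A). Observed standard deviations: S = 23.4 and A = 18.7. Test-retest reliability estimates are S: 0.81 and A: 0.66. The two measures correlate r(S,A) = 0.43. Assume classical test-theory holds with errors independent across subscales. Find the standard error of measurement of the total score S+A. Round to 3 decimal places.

14.931

Var(total) = 897.25 + 376.319 = 1273.57.
True-score variance = 674.319 + 376.319 = 1050.64, so reliability = 0.8250.
Error variance = 1273.57 − 1050.64 = 222.931; SEM = √222.931 = 14.931.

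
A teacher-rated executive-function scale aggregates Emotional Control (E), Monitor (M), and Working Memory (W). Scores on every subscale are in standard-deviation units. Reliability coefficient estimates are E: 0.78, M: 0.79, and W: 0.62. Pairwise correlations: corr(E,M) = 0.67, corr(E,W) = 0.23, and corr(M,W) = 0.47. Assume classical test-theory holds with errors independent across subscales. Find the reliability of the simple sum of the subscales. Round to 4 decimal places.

0.8589

Var(E+M+W) = 3 + 2·[0.67 + 0.23 + 0.47] = 3 + 2.74 = 5.74.
Because errors are independent across components, Cov(Tᵢ,Tⱼ) = Cov(Xᵢ,Xⱼ); the off-diagonal part of the true-score variance is the same as above.
True-score variance = [0.78 + 0.79 + 0.62] + 2.74 = 2.19 + 2.74 = 4.93.
Reliability = 4.93 / 5.74 = 0.8589.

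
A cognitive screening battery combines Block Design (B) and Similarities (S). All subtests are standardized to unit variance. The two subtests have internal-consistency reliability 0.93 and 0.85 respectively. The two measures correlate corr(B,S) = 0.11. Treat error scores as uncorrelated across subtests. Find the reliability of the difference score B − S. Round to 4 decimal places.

Var(B−S) = 1 + 1 − 2·0.11 = 2 − 0.22 = 1.78.
With uncorrelated errors the cross-covariances are all true-score covariance, so they carry over unchanged; only the diagonal terms shrink to ρᵢσᵢ².
True-score variance = [0.93 + 0.85] − 0.22 = 1.78 − 0.22 = 1.56.
Reliability = 1.56 / 1.78 = 0.8764.

0.8764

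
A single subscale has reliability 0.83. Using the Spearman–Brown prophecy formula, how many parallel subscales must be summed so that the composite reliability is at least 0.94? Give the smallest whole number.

k ≥ ρ*(1−ρ₁)/(ρ₁(1−ρ*)) = 0.94·0.17 / (0.83·0.06) = 3.209.
Smallest integer k = 4.

4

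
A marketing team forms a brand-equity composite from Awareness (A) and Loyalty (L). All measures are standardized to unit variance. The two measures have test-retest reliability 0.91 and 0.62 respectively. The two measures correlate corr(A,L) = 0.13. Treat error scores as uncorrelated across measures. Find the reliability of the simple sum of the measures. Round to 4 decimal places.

0.7920

Var(A+L) = 2 + 2·[0.13] = 2 + 0.26 = 2.26.
With uncorrelated errors the cross-covariances are all true-score covariance, so they carry over unchanged; only the diagonal terms shrink to ρᵢσᵢ².
True-score variance = [0.91 + 0.62] + 0.26 = 1.53 + 0.26 = 1.79.
Reliability = 1.79 / 2.26 = 0.7920.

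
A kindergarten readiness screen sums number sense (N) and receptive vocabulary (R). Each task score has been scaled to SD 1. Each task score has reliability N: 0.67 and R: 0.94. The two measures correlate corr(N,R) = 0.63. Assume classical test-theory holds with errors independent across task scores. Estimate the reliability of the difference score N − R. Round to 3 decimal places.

Var(N−R) = 1 + 1 − 2·0.63 = 2 − 1.26 = 0.74.
Under uncorrelated errors the observed covariances equal the true-score covariances, so only the own-variance terms attenuate.
True-score variance = [0.67 + 0.94] − 1.26 = 1.61 − 1.26 = 0.35.
Reliability = 0.35 / 0.74 = 0.473.

0.473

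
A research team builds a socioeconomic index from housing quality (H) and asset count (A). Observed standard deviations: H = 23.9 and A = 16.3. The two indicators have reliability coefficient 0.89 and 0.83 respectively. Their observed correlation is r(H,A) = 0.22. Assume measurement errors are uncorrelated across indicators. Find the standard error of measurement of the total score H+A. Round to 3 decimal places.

Var(total) = 836.9 + 171.411 = 1008.31.
True-score variance = 728.9 + 171.411 = 900.31, so reliability = 0.8929.
Error variance = 1008.31 − 900.31 = 108; SEM = √108 = 10.392.

10.392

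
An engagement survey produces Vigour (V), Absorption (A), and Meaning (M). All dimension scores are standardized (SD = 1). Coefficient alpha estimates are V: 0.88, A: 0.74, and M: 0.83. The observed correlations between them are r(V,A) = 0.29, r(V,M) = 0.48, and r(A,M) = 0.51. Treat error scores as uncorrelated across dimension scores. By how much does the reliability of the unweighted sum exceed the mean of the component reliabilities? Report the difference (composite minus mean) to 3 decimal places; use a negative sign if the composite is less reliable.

Var(sum) = 3 + 2.56 = 5.56; true-score variance = 2.45 + 2.56 = 5.01; composite reliability = 0.9011.
Mean component reliability = 0.8167.
Difference = 0.9011 − 0.8167 = 0.084.

0.084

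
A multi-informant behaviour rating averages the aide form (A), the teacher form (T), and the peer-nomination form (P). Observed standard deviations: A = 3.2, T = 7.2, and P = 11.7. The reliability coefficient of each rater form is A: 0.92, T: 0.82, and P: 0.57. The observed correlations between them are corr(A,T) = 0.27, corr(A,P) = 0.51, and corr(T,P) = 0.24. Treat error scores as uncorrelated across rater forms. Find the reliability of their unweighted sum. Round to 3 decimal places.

Var(A+T+P) = 3.2² + 7.2² + 11.7² + 2·[3.2·7.2·0.27 + 3.2·11.7·0.51 + 7.2·11.7·0.24] = 198.97 + 91.0656 = 290.036.
Under uncorrelated errors the observed covariances equal the true-score covariances, so only the own-variance terms attenuate.
True-score variance = [3.2²·0.92 + 7.2²·0.82 + 11.7²·0.57] + 91.0656 = 129.957 + 91.0656 = 221.022.
Reliability = 221.022 / 290.036 = 0.762.

0.762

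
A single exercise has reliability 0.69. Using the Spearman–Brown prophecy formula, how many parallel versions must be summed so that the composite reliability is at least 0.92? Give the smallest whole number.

6

k ≥ ρ*(1−ρ₁)/(ρ₁(1−ρ*)) = 0.92·0.31 / (0.69·0.08) = 5.167.
Smallest integer k = 6.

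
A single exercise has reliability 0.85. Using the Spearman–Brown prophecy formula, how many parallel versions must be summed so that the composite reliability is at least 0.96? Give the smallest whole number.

5

k ≥ ρ*(1−ρ₁)/(ρ₁(1−ρ*)) = 0.96·0.15 / (0.85·0.04) = 4.235.
Smallest integer k = 5.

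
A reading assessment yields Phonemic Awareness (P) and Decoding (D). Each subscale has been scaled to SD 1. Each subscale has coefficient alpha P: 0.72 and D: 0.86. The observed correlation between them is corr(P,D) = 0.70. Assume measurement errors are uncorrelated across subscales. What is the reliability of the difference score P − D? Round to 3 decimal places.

Var(P−D) = 1 + 1 − 2·0.70 = 2 − 1.4 = 0.6.
With uncorrelated errors the cross-covariances are all true-score covariance, so they carry over unchanged; only the diagonal terms shrink to ρᵢσᵢ².
True-score variance = [0.72 + 0.86] − 1.4 = 1.58 − 1.4 = 0.18.
Reliability = 0.18 / 0.6 = 0.300.

0.300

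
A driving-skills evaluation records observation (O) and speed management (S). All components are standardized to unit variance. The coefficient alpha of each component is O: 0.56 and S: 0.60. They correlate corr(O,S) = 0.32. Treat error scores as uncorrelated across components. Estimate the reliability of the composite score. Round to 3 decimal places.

0.682

Var(O+S) = 2 + 2·[0.32] = 2 + 0.64 = 2.64.
Because errors are independent across components, Cov(Tᵢ,Tⱼ) = Cov(Xᵢ,Xⱼ); the off-diagonal part of the true-score variance is the same as above.
True-score variance = [0.56 + 0.60] + 0.64 = 1.16 + 0.64 = 1.8.
Reliability = 1.8 / 2.64 = 0.682.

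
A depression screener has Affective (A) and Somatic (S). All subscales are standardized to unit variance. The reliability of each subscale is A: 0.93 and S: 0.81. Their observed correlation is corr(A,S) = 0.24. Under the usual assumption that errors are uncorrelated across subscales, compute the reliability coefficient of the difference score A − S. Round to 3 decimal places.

Var(A−S) = 1 + 1 − 2·0.24 = 2 − 0.48 = 1.52.
Under uncorrelated errors the observed covariances equal the true-score covariances, so only the own-variance terms attenuate.
True-score variance = [0.93 + 0.81] − 0.48 = 1.74 − 0.48 = 1.26.
Reliability = 1.26 / 1.52 = 0.829.

0.829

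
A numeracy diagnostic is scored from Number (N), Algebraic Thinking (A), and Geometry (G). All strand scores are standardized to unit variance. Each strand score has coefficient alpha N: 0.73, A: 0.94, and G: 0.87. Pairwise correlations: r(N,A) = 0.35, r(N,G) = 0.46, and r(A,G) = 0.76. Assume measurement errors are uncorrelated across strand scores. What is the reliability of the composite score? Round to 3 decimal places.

Var(N+A+G) = 3 + 2·[0.35 + 0.46 + 0.76] = 3 + 3.14 = 6.14.
Because errors are independent across components, Cov(Tᵢ,Tⱼ) = Cov(Xᵢ,Xⱼ); the off-diagonal part of the true-score variance is the same as above.
True-score variance = [0.73 + 0.94 + 0.87] + 3.14 = 2.54 + 3.14 = 5.68.
Reliability = 5.68 / 6.14 = 0.925.

0.925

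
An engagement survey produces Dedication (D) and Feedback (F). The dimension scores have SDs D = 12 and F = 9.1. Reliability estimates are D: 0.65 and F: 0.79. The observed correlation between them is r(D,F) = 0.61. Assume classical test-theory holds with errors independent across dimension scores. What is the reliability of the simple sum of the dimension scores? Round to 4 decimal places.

0.8117

Var(D+F) = 12² + 9.1² + 2·[12·9.1·0.61] = 226.81 + 133.224 = 360.034.
With uncorrelated errors the cross-covariances are all true-score covariance, so they carry over unchanged; only the diagonal terms shrink to ρᵢσᵢ².
True-score variance = [12²·0.65 + 9.1²·0.79] + 133.224 = 159.02 + 133.224 = 292.244.
Reliability = 292.244 / 360.034 = 0.8117.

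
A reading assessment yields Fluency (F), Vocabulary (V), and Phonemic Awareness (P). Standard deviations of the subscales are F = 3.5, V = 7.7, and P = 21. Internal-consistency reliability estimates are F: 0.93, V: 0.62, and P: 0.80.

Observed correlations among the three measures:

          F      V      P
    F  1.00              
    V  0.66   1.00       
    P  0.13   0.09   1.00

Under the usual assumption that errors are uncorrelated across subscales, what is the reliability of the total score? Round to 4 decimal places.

0.8129

Var(F+V+P) = 3.5² + 7.7² + 21² + 2·[3.5·7.7·0.66 + 3.5·21·0.13 + 7.7·21·0.09] = 512.54 + 83.79 = 596.33.
Under uncorrelated errors the observed covariances equal the true-score covariances, so only the own-variance terms attenuate.
True-score variance = [3.5²·0.93 + 7.7²·0.62 + 21²·0.80] + 83.79 = 400.952 + 83.79 = 484.742.
Reliability = 484.742 / 596.33 = 0.8129.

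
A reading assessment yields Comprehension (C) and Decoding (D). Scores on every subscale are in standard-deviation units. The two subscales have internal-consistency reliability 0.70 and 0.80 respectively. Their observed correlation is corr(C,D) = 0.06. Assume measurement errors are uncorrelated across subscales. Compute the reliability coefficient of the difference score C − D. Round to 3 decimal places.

0.734

Var(C−D) = 1 + 1 − 2·0.06 = 2 − 0.12 = 1.88.
Under uncorrelated errors the observed covariances equal the true-score covariances, so only the own-variance terms attenuate.
True-score variance = [0.70 + 0.80] − 0.12 = 1.5 − 0.12 = 1.38.
Reliability = 1.38 / 1.88 = 0.734.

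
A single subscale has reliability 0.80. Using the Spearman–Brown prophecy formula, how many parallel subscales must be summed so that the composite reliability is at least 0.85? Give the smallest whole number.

2

k ≥ ρ*(1−ρ₁)/(ρ₁(1−ρ*)) = 0.85·0.20 / (0.80·0.15) = 1.417.
Smallest integer k = 2.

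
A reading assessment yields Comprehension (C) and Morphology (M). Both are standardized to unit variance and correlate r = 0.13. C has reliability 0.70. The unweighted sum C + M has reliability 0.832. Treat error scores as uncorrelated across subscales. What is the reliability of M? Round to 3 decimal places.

Var(C+M) = 2 + 2·0.13 = 2.260.
True-score variance = ρ_C + ρ_M + 2·0.13, so 0.832 = (0.70 + ρ_M + 0.26) / 2.260.
ρ_M = 0.832·2.260 − 0.70 − 0.26 = 0.920.

0.920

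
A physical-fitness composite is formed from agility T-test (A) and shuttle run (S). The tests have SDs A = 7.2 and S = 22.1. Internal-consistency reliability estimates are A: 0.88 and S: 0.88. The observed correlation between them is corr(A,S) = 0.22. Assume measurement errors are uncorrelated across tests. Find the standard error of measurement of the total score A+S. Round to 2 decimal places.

8.05

Var(total) = 540.25 + 70.0128 = 610.263.
True-score variance = 475.42 + 70.0128 = 545.433, so reliability = 0.8938.
Error variance = 610.263 − 545.433 = 64.83; SEM = √64.83 = 8.05.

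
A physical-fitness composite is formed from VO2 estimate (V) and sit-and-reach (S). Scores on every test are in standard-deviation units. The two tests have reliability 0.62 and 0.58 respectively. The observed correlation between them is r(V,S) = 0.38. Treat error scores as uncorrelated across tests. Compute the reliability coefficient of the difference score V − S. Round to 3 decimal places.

Var(V−S) = 1 + 1 − 2·0.38 = 2 − 0.76 = 1.24.
Because errors are independent across components, Cov(Tᵢ,Tⱼ) = Cov(Xᵢ,Xⱼ); the off-diagonal part of the true-score variance is the same as above.
True-score variance = [0.62 + 0.58] − 0.76 = 1.2 − 0.76 = 0.44.
Reliability = 0.44 / 1.24 = 0.355.

0.355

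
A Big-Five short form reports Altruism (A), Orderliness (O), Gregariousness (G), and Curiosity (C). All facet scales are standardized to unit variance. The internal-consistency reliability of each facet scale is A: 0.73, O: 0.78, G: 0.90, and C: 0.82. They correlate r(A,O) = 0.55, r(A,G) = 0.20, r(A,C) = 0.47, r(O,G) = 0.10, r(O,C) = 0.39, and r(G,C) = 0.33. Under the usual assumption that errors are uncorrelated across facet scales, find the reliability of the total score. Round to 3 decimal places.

0.905

Var(A+O+G+C) = 4 + 2·[0.55 + 0.20 + 0.47 + 0.10 + 0.39 + 0.33] = 4 + 4.08 = 8.08.
Because errors are independent across components, Cov(Tᵢ,Tⱼ) = Cov(Xᵢ,Xⱼ); the off-diagonal part of the true-score variance is the same as above.
True-score variance = [0.73 + 0.78 + 0.90 + 0.82] + 4.08 = 3.23 + 4.08 = 7.31.
Reliability = 7.31 / 8.08 = 0.905.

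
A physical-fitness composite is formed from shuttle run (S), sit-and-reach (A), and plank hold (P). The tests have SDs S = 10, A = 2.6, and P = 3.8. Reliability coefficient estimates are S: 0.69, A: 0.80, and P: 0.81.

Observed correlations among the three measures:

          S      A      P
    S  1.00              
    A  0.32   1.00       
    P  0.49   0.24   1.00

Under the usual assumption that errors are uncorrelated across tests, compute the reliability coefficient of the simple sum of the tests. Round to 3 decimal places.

Var(S+A+P) = 10² + 2.6² + 3.8² + 2·[10·2.6·0.32 + 10·3.8·0.49 + 2.6·3.8·0.24] = 121.2 + 58.6224 = 179.822.
Because errors are independent across components, Cov(Tᵢ,Tⱼ) = Cov(Xᵢ,Xⱼ); the off-diagonal part of the true-score variance is the same as above.
True-score variance = [10²·0.69 + 2.6²·0.80 + 3.8²·0.81] + 58.6224 = 86.1044 + 58.6224 = 144.727.
Reliability = 144.727 / 179.822 = 0.805.

0.805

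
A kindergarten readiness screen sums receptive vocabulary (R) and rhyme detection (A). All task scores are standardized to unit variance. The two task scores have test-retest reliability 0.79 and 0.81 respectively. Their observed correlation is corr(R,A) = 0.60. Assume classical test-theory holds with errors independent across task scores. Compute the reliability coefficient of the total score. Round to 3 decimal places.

Var(R+A) = 2 + 2·[0.60] = 2 + 1.2 = 3.2.
Under uncorrelated errors the observed covariances equal the true-score covariances, so only the own-variance terms attenuate.
True-score variance = [0.79 + 0.81] + 1.2 = 1.6 + 1.2 = 2.8.
Reliability = 2.8 / 3.2 = 0.875.

0.875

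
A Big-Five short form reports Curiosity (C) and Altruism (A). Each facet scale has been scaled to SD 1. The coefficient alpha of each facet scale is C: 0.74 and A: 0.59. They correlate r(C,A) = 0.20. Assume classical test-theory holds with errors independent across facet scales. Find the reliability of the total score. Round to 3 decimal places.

0.721

Var(C+A) = 2 + 2·[0.20] = 2 + 0.4 = 2.4.
With uncorrelated errors the cross-covariances are all true-score covariance, so they carry over unchanged; only the diagonal terms shrink to ρᵢσᵢ².
True-score variance = [0.74 + 0.59] + 0.4 = 1.33 + 0.4 = 1.73.
Reliability = 1.73 / 2.4 = 0.721.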